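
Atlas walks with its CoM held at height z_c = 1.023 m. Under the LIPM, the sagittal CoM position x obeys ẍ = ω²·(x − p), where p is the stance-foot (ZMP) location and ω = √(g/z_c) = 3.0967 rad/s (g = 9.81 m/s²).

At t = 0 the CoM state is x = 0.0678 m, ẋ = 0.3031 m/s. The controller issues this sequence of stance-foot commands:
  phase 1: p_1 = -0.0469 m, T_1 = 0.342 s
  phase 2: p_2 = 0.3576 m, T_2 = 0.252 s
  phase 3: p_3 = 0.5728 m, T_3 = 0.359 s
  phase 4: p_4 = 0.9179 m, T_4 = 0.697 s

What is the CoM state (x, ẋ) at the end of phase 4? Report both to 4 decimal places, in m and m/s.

x = 2.5521, ẋ = 5.2307

phase 1: p=-0.0469, T=0.342, ωT=1.059071, cosh=1.615235, sinh=1.268457; start (x,ẋ)=(0.067800, 0.303100) → end (x,ẋ)=(0.262522, 0.940123)
phase 2: p=0.3576, T=0.252, ωT=0.780368, cosh=1.320257, sinh=0.862019; start (x,ẋ)=(0.262522, 0.940123) → end (x,ẋ)=(0.493772, 0.987401)
phase 3: p=0.5728, T=0.359, ωT=1.111715, cosh=1.684281, sinh=1.355287; start (x,ẋ)=(0.493772, 0.987401) → end (x,ẋ)=(0.871835, 1.331386)
phase 4: p=0.9179, T=0.697, ωT=2.158400, cosh=4.386392, sinh=4.270882; start (x,ẋ)=(0.871835, 1.331386) → end (x,ẋ)=(2.552053, 5.230746)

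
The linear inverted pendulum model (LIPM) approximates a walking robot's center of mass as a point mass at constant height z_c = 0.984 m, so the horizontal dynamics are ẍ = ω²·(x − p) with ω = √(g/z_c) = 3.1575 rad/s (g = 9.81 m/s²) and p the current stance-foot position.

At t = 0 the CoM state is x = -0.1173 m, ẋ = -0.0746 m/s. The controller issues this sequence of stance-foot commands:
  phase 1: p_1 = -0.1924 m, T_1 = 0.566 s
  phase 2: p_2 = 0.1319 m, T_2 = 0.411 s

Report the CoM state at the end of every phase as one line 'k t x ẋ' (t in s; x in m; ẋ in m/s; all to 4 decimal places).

1 0.5660 -0.0304 0.4592
2 0.9770 0.0590 0.0352

phase 1: p=-0.1924, T=0.566, ωT=1.787145, cosh=3.069907, sinh=2.902470; start (x,ẋ)=(-0.117300, -0.074600) → end (x,ẋ)=(-0.030425, 0.459242)
phase 2: p=0.1319, T=0.411, ωT=1.297732, cosh=1.967068, sinh=1.693918; start (x,ẋ)=(-0.030425, 0.459242) → end (x,ẋ)=(0.058968, 0.035161)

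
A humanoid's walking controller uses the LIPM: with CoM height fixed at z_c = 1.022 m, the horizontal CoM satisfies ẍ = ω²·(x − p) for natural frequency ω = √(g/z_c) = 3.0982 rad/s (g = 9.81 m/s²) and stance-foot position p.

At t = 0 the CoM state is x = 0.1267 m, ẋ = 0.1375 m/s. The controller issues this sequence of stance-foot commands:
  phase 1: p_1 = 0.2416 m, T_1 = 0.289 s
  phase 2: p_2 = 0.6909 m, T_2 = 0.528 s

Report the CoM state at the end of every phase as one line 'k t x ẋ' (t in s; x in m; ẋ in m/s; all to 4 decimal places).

1 0.2890 0.1227 -0.1667
2 0.8170 -0.9557 -4.7910

phase 1: p=0.2416, T=0.289, ωT=0.895380, cosh=1.428359, sinh=1.019907; start (x,ẋ)=(0.126700, 0.137500) → end (x,ẋ)=(0.122746, -0.166670)
phase 2: p=0.6909, T=0.528, ωT=1.635850, cosh=2.664302, sinh=2.469516; start (x,ẋ)=(0.122746, -0.166670) → end (x,ẋ)=(-0.955685, -4.791039)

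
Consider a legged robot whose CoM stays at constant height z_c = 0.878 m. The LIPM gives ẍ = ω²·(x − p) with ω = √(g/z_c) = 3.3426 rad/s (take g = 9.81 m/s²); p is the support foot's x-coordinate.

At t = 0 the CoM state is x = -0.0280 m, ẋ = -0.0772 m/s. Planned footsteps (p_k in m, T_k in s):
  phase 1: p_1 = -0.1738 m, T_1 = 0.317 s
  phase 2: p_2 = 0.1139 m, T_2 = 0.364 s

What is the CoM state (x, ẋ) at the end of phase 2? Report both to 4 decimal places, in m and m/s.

x = 0.1919, ẋ = 0.4877

phase 1: p=-0.1738, T=0.317, ωT=1.059604, cosh=1.615911, sinh=1.269318; start (x,ẋ)=(-0.028000, -0.077200) → end (x,ẋ)=(0.032484, 0.493855)
phase 2: p=0.1139, T=0.364, ωT=1.216706, cosh=1.836127, sinh=1.539923; start (x,ẋ)=(0.032484, 0.493855) → end (x,ẋ)=(0.191927, 0.487704)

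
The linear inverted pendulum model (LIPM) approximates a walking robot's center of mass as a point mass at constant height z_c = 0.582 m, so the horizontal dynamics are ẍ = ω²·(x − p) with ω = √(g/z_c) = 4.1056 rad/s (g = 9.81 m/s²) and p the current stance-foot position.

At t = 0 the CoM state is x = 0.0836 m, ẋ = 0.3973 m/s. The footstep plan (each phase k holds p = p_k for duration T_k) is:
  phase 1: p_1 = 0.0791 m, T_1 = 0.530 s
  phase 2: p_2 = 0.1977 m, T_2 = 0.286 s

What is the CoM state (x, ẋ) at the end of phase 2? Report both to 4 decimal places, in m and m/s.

phase 1: p=0.0791, T=0.530, ωT=2.175968, cosh=4.462104, sinh=4.348606; start (x,ẋ)=(0.083600, 0.397300) → end (x,ẋ)=(0.519995, 1.853135)
phase 2: p=0.1977, T=0.286, ωT=1.174202, cosh=1.772312, sinh=1.463247; start (x,ẋ)=(0.519995, 1.853135) → end (x,ẋ)=(1.429370, 5.220524)

x = 1.4294, ẋ = 5.2205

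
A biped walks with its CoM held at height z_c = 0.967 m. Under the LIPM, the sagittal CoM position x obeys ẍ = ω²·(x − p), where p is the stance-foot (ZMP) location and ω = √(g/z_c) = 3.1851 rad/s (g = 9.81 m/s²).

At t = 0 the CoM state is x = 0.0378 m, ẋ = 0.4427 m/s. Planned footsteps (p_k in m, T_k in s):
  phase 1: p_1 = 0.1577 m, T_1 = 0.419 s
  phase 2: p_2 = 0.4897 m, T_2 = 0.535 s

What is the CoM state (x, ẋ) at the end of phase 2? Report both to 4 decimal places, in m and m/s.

x = -0.2598, ẋ = -2.1553

phase 1: p=0.1577, T=0.419, ωT=1.334557, cosh=2.030794, sinh=1.767519; start (x,ẋ)=(0.037800, 0.442700) → end (x,ẋ)=(0.159877, 0.224028)
phase 2: p=0.4897, T=0.535, ωT=1.704028, cosh=2.838996, sinh=2.657047; start (x,ẋ)=(0.159877, 0.224028) → end (x,ẋ)=(-0.259779, -2.155264)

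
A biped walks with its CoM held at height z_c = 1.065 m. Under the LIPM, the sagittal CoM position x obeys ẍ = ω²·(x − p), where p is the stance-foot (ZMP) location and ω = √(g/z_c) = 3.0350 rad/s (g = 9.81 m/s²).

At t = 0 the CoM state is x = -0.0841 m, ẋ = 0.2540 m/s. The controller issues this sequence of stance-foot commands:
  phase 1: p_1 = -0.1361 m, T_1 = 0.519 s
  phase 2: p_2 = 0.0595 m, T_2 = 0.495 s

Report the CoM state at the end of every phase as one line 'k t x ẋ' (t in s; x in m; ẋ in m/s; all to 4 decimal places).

1 0.5190 0.1884 1.0048
2 1.0140 1.0702 3.2040

phase 1: p=-0.1361, T=0.519, ωT=1.575165, cosh=2.519256, sinh=2.312283; start (x,ẋ)=(-0.084100, 0.254000) → end (x,ẋ)=(0.188417, 1.004815)
phase 2: p=0.0595, T=0.495, ωT=1.502325, cosh=2.357367, sinh=2.134755; start (x,ẋ)=(0.188417, 1.004815) → end (x,ẋ)=(1.070170, 3.203968)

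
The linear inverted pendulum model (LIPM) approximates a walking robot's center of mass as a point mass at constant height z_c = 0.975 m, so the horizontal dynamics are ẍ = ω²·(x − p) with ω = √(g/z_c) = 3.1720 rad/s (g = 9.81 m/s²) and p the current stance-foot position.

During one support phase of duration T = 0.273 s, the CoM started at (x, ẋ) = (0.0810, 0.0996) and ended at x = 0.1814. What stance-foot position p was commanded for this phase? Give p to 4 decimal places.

ωT = 3.1720·0.273 = 0.865956; cosh(ωT) = 1.398963, sinh(ωT) = 0.978314
x(T) = p + (x₀−p)·cosh(ωT) + (ẋ₀/ω)·sinh(ωT) ⇒ p·(1 − cosh) = x(T) − x₀·cosh − (ẋ₀/ω)·sinh
numerator   = 0.1814 − (0.0810)·1.398963 − (0.0996/3.1720)·0.978314 = 0.037365
denominator = 1 − 1.398963 = -0.398963
p = 0.037365 / -0.398963 = -0.0937

p = -0.0937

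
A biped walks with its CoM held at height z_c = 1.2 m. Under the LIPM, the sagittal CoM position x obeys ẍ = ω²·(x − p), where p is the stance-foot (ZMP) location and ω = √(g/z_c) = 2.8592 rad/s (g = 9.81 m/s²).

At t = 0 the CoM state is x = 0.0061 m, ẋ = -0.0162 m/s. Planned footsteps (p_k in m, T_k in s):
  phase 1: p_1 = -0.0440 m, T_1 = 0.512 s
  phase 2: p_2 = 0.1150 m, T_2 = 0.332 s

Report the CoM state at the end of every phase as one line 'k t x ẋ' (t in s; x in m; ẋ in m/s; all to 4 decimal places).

1 0.5120 0.0585 0.2562
2 0.8440 0.1295 0.2030

phase 1: p=-0.0440, T=0.512, ωT=1.463910, cosh=2.277080, sinh=2.045750; start (x,ẋ)=(0.006100, -0.016200) → end (x,ẋ)=(0.058491, 0.256157)
phase 2: p=0.1150, T=0.332, ωT=0.949254, cosh=1.485406, sinh=1.098376; start (x,ẋ)=(0.058491, 0.256157) → end (x,ẋ)=(0.129465, 0.203030)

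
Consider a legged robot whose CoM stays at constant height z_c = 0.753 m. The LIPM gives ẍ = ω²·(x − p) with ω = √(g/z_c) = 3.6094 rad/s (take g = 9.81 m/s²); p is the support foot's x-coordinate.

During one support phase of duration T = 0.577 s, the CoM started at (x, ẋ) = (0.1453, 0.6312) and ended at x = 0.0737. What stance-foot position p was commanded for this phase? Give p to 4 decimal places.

ωT = 3.6094·0.577 = 2.082624; cosh(ωT) = 4.075051, sinh(ωT) = 3.950448
x(T) = p + (x₀−p)·cosh(ωT) + (ẋ₀/ω)·sinh(ωT) ⇒ p·(1 − cosh) = x(T) − x₀·cosh − (ẋ₀/ω)·sinh
numerator   = 0.0737 − (0.1453)·4.075051 − (0.6312/3.6094)·3.950448 = -1.209246
denominator = 1 − 4.075051 = -3.075051
p = -1.209246 / -3.075051 = 0.3932

p = 0.3932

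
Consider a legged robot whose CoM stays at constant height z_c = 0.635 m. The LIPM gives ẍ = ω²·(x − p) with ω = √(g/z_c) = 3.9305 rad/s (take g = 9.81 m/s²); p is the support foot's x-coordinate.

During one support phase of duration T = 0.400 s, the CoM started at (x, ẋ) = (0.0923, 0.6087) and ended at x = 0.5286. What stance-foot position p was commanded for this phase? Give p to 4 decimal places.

ωT = 3.9305·0.400 = 1.572200; cosh(ωT) = 2.512411, sinh(ωT) = 2.304823
x(T) = p + (x₀−p)·cosh(ωT) + (ẋ₀/ω)·sinh(ωT) ⇒ p·(1 − cosh) = x(T) − x₀·cosh − (ẋ₀/ω)·sinh
numerator   = 0.5286 − (0.0923)·2.512411 − (0.6087/3.9305)·2.304823 = -0.060234
denominator = 1 − 2.512411 = -1.512411
p = -0.060234 / -1.512411 = 0.0398

p = 0.0398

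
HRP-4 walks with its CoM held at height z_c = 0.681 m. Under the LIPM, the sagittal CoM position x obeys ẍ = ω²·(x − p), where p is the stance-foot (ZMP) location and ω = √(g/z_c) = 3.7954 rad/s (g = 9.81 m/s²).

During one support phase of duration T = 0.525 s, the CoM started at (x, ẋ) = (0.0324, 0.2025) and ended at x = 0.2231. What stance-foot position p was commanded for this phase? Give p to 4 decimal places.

ωT = 3.7954·0.525 = 1.992585; cosh(ωT) = 3.735406, sinh(ωT) = 3.599063
x(T) = p + (x₀−p)·cosh(ωT) + (ẋ₀/ω)·sinh(ωT) ⇒ p·(1 − cosh) = x(T) − x₀·cosh − (ẋ₀/ω)·sinh
numerator   = 0.2231 − (0.0324)·3.735406 − (0.2025/3.7954)·3.599063 = -0.089952
denominator = 1 − 3.735406 = -2.735406
p = -0.089952 / -2.735406 = 0.0329

p = 0.0329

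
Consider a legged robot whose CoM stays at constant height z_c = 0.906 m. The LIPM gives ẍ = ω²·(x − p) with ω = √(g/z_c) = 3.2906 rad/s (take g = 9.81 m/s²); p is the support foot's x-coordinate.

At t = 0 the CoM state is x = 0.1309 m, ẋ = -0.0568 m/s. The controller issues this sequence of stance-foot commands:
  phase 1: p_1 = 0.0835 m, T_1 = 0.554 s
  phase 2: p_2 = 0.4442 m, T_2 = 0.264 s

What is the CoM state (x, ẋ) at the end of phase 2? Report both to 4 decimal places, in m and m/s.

x = 0.1632, ẋ = -0.4412

phase 1: p=0.0835, T=0.554, ωT=1.822992, cosh=3.175948, sinh=3.014407; start (x,ẋ)=(0.130900, -0.056800) → end (x,ẋ)=(0.182007, 0.289777)
phase 2: p=0.4442, T=0.264, ωT=0.868718, cosh=1.401671, sinh=0.982182; start (x,ẋ)=(0.182007, 0.289777) → end (x,ẋ)=(0.163185, -0.441227)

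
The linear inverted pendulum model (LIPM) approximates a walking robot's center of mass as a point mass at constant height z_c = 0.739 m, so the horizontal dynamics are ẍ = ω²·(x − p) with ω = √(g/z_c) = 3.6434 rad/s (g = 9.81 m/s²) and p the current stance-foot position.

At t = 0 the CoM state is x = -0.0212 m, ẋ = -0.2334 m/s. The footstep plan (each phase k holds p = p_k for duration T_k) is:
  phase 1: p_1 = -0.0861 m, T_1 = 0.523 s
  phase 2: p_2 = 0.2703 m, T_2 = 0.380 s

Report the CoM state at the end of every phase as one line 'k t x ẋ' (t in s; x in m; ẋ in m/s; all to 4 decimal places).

1 0.5230 -0.0737 -0.0247
2 0.9030 -0.4722 -2.3975

phase 1: p=-0.0861, T=0.523, ωT=1.905498, cosh=3.435752, sinh=3.287004; start (x,ẋ)=(-0.021200, -0.233400) → end (x,ẋ)=(-0.073689, -0.024671)
phase 2: p=0.2703, T=0.380, ωT=1.384492, cosh=2.121624, sinh=1.871173; start (x,ẋ)=(-0.073689, -0.024671) → end (x,ẋ)=(-0.472185, -2.397460)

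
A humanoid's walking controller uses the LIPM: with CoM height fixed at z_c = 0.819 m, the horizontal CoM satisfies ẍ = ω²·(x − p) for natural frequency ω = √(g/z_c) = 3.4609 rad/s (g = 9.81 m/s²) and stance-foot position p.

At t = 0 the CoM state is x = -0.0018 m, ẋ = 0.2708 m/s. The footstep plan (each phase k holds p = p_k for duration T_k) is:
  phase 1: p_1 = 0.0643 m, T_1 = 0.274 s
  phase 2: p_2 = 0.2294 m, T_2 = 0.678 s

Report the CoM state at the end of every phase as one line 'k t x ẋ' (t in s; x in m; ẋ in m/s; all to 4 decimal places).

1 0.2740 0.0520 0.1510
2 0.9520 -0.4799 -2.3817

phase 1: p=0.0643, T=0.274, ωT=0.948287, cosh=1.484344, sinh=1.096939; start (x,ẋ)=(-0.001800, 0.270800) → end (x,ẋ)=(0.052016, 0.151018)
phase 2: p=0.2294, T=0.678, ωT=2.346490, cosh=5.272268, sinh=5.176564; start (x,ẋ)=(0.052016, 0.151018) → end (x,ẋ)=(-0.479936, -2.381735)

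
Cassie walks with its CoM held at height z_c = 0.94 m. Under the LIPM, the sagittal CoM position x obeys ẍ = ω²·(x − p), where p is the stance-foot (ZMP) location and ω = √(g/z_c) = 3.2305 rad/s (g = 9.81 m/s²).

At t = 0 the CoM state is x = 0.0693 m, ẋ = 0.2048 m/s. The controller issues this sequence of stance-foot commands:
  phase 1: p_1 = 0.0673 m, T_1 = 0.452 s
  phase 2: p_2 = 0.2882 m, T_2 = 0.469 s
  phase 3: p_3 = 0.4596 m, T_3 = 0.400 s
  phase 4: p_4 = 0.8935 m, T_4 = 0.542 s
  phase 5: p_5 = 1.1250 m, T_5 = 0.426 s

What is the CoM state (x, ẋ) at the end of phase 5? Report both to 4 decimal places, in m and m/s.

x = 0.0370, ẋ = -3.2557

phase 1: p=0.0673, T=0.452, ωT=1.460186, cosh=2.269477, sinh=2.037284; start (x,ẋ)=(0.069300, 0.204800) → end (x,ẋ)=(0.200994, 0.477952)
phase 2: p=0.2882, T=0.469, ωT=1.515105, cosh=2.384841, sinh=2.165056; start (x,ẋ)=(0.200994, 0.477952) → end (x,ẋ)=(0.400547, 0.529902)
phase 3: p=0.4596, T=0.400, ωT=1.292200, cosh=1.957727, sinh=1.683061; start (x,ẋ)=(0.400547, 0.529902) → end (x,ẋ)=(0.620065, 0.716327)
phase 4: p=0.8935, T=0.542, ωT=1.750931, cosh=2.966787, sinh=2.793175; start (x,ẋ)=(0.620065, 0.716327) → end (x,ẋ)=(0.701632, -0.342110)
phase 5: p=1.1250, T=0.426, ωT=1.376193, cosh=2.106168, sinh=1.853630; start (x,ẋ)=(0.701632, -0.342110) → end (x,ẋ)=(0.037016, -3.255733)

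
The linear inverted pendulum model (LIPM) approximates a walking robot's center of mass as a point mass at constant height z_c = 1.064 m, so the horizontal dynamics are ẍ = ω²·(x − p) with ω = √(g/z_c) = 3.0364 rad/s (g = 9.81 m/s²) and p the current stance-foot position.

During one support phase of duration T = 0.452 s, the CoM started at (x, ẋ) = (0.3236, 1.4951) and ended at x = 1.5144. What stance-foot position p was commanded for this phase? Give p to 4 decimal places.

ωT = 3.0364·0.452 = 1.372453; cosh(ωT) = 2.099250, sinh(ωT) = 1.845765
x(T) = p + (x₀−p)·cosh(ωT) + (ẋ₀/ω)·sinh(ωT) ⇒ p·(1 − cosh) = x(T) − x₀·cosh − (ẋ₀/ω)·sinh
numerator   = 1.5144 − (0.3236)·2.099250 − (1.4951/3.0364)·1.845765 = -0.073758
denominator = 1 − 2.099250 = -1.099250
p = -0.073758 / -1.099250 = 0.0671

p = 0.0671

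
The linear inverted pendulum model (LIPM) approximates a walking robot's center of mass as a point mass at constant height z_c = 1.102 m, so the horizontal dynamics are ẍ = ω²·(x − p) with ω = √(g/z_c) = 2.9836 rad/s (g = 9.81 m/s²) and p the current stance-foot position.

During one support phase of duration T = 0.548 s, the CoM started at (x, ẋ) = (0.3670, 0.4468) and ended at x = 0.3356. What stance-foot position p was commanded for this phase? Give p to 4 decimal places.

p = 0.6082

ωT = 2.9836·0.548 = 1.635013; cosh(ωT) = 2.662237, sinh(ωT) = 2.467287
x(T) = p + (x₀−p)·cosh(ωT) + (ẋ₀/ω)·sinh(ωT) ⇒ p·(1 − cosh) = x(T) − x₀·cosh − (ẋ₀/ω)·sinh
numerator   = 0.3356 − (0.3670)·2.662237 − (0.4468/2.9836)·2.467287 = -1.010922
denominator = 1 − 2.662237 = -1.662237
p = -1.010922 / -1.662237 = 0.6082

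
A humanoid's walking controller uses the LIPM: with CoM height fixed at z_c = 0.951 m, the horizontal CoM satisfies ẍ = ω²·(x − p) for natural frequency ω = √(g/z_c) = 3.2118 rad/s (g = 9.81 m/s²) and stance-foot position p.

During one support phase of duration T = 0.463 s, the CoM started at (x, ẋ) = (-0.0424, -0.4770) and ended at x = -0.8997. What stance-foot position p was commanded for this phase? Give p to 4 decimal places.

ωT = 3.2118·0.463 = 1.487063; cosh(ωT) = 2.325060, sinh(ωT) = 2.099025
x(T) = p + (x₀−p)·cosh(ωT) + (ẋ₀/ω)·sinh(ωT) ⇒ p·(1 − cosh) = x(T) − x₀·cosh − (ẋ₀/ω)·sinh
numerator   = -0.8997 − (-0.0424)·2.325060 − (-0.4770/3.2118)·2.099025 = -0.489381
denominator = 1 − 2.325060 = -1.325060
p = -0.489381 / -1.325060 = 0.3693

p = 0.3693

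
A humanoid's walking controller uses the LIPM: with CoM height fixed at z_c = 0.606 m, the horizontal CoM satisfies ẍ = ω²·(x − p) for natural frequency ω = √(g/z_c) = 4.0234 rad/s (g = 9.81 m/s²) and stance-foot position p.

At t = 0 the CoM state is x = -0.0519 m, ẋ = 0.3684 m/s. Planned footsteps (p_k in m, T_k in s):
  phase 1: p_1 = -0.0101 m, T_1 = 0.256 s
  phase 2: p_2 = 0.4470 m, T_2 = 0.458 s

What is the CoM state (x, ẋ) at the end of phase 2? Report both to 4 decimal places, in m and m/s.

x = -0.5959, ẋ = -3.8745

phase 1: p=-0.0101, T=0.256, ωT=1.029990, cosh=1.579025, sinh=1.222014; start (x,ẋ)=(-0.051900, 0.368400) → end (x,ẋ)=(0.035790, 0.376197)
phase 2: p=0.4470, T=0.458, ωT=1.842717, cosh=3.236028, sinh=3.077642; start (x,ẋ)=(0.035790, 0.376197) → end (x,ẋ)=(-0.595922, -3.874463)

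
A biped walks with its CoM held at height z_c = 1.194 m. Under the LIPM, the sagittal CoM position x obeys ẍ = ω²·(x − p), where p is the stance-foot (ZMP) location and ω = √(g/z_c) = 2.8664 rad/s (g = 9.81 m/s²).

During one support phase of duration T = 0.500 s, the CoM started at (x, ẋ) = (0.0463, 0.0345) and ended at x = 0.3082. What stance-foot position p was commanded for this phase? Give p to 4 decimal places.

p = -0.1496

ωT = 2.8664·0.500 = 1.433200; cosh(ωT) = 2.215318, sinh(ωT) = 1.976774
x(T) = p + (x₀−p)·cosh(ωT) + (ẋ₀/ω)·sinh(ωT) ⇒ p·(1 − cosh) = x(T) − x₀·cosh − (ẋ₀/ω)·sinh
numerator   = 0.3082 − (0.0463)·2.215318 − (0.0345/2.8664)·1.976774 = 0.181838
denominator = 1 − 2.215318 = -1.215318
p = 0.181838 / -1.215318 = -0.1496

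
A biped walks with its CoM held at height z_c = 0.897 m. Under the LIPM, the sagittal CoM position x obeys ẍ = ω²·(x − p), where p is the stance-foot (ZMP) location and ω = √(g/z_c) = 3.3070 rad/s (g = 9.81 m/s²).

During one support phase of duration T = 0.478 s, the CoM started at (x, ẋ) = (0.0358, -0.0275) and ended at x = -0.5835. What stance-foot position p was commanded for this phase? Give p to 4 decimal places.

ωT = 3.3070·0.478 = 1.580746; cosh(ωT) = 2.532200, sinh(ωT) = 2.326379
x(T) = p + (x₀−p)·cosh(ωT) + (ẋ₀/ω)·sinh(ωT) ⇒ p·(1 − cosh) = x(T) − x₀·cosh − (ẋ₀/ω)·sinh
numerator   = -0.5835 − (0.0358)·2.532200 − (-0.0275/3.3070)·2.326379 = -0.654807
denominator = 1 − 2.532200 = -1.532200
p = -0.654807 / -1.532200 = 0.4274

p = 0.4274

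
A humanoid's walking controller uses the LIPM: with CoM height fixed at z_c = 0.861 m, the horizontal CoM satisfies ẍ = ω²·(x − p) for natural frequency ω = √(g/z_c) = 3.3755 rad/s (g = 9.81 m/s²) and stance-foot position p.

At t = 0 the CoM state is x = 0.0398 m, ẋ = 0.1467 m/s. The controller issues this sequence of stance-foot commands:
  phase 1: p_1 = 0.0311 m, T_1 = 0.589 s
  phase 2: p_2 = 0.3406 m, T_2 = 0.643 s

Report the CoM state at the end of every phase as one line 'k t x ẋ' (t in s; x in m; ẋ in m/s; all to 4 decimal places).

1 0.5890 0.2192 0.6509
2 1.2320 0.6354 1.1162

phase 1: p=0.0311, T=0.589, ωT=1.988169, cosh=3.719550, sinh=3.582605; start (x,ẋ)=(0.039800, 0.146700) → end (x,ẋ)=(0.219161, 0.650868)
phase 2: p=0.3406, T=0.643, ωT=2.170447, cosh=4.438161, sinh=4.324034; start (x,ẋ)=(0.219161, 0.650868) → end (x,ẋ)=(0.635399, 1.116158)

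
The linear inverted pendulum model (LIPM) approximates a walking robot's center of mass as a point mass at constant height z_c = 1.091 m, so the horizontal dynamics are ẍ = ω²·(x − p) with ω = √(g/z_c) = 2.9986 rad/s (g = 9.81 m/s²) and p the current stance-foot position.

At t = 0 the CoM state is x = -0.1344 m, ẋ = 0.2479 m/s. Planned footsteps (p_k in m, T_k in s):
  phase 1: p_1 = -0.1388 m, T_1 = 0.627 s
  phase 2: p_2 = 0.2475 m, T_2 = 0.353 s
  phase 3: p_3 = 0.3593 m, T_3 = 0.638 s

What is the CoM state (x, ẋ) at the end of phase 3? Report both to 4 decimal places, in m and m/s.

x = 1.7622, ẋ = 4.3174

phase 1: p=-0.1388, T=0.627, ωT=1.880122, cosh=3.353439, sinh=3.200867; start (x,ẋ)=(-0.134400, 0.247900) → end (x,ẋ)=(0.140577, 0.873549)
phase 2: p=0.2475, T=0.353, ωT=1.058506, cosh=1.614518, sinh=1.267544; start (x,ẋ)=(0.140577, 0.873549) → end (x,ẋ)=(0.444130, 1.003961)
phase 3: p=0.3593, T=0.638, ωT=1.913107, cosh=3.460861, sinh=3.313240; start (x,ẋ)=(0.444130, 1.003961) → end (x,ẋ)=(1.762192, 4.317368)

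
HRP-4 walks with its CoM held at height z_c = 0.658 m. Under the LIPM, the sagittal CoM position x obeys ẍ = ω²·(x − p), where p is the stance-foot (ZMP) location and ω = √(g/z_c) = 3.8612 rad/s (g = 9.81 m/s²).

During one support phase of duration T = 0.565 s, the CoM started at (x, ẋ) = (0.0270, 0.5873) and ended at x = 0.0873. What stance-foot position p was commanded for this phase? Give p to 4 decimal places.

ωT = 3.8612·0.565 = 2.181578; cosh(ωT) = 4.486570, sinh(ωT) = 4.373707
x(T) = p + (x₀−p)·cosh(ωT) + (ẋ₀/ω)·sinh(ωT) ⇒ p·(1 − cosh) = x(T) − x₀·cosh − (ẋ₀/ω)·sinh
numerator   = 0.0873 − (0.0270)·4.486570 − (0.5873/3.8612)·4.373707 = -0.699091
denominator = 1 − 4.486570 = -3.486570
p = -0.699091 / -3.486570 = 0.2005

p = 0.2005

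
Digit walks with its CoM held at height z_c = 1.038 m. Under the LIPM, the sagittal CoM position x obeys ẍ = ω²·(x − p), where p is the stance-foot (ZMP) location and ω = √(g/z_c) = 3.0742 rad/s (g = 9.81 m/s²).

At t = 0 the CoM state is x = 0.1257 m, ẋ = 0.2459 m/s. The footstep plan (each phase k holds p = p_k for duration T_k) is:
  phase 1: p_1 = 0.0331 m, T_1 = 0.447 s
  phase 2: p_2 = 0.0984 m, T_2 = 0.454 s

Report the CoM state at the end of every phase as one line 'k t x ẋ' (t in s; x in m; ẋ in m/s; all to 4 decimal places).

phase 1: p=0.0331, T=0.447, ωT=1.374167, cosh=2.102418, sinh=1.849367; start (x,ẋ)=(0.125700, 0.245900) → end (x,ẋ)=(0.375712, 1.043446)
phase 2: p=0.0984, T=0.454, ωT=1.395687, cosh=2.142705, sinh=1.895042; start (x,ẋ)=(0.375712, 1.043446) → end (x,ẋ)=(1.335812, 3.851341)

1 0.4470 0.3757 1.0434
2 0.9010 1.3358 3.8513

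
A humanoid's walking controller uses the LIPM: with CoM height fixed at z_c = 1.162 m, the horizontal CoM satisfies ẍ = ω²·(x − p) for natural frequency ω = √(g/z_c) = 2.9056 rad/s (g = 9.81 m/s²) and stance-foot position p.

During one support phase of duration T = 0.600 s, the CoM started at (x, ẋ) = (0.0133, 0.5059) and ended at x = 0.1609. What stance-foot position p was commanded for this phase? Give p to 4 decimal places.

ωT = 2.9056·0.600 = 1.743360; cosh(ωT) = 2.945725, sinh(ωT) = 2.770794
x(T) = p + (x₀−p)·cosh(ωT) + (ẋ₀/ω)·sinh(ωT) ⇒ p·(1 − cosh) = x(T) − x₀·cosh − (ẋ₀/ω)·sinh
numerator   = 0.1609 − (0.0133)·2.945725 − (0.5059/2.9056)·2.770794 = -0.360707
denominator = 1 − 2.945725 = -1.945725
p = -0.360707 / -1.945725 = 0.1854

p = 0.1854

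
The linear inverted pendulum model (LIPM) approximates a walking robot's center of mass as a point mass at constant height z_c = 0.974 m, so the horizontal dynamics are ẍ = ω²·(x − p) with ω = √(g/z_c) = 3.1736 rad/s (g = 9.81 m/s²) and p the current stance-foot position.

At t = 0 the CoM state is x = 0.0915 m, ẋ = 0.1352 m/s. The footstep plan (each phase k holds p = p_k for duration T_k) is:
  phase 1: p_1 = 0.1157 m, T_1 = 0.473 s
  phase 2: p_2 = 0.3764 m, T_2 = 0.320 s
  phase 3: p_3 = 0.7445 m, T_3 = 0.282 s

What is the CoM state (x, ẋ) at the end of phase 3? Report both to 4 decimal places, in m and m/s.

x = -0.4033, ẋ = -3.0359

phase 1: p=0.1157, T=0.473, ωT=1.501113, cosh=2.354781, sinh=2.131899; start (x,ẋ)=(0.091500, 0.135200) → end (x,ẋ)=(0.149536, 0.154634)
phase 2: p=0.3764, T=0.320, ωT=1.015552, cosh=1.561545, sinh=1.199342; start (x,ẋ)=(0.149536, 0.154634) → end (x,ẋ)=(0.080580, -0.622028)
phase 3: p=0.7445, T=0.282, ωT=0.894955, cosh=1.427926, sinh=1.019300; start (x,ẋ)=(0.080580, -0.622028) → end (x,ẋ)=(-0.403312, -3.035891)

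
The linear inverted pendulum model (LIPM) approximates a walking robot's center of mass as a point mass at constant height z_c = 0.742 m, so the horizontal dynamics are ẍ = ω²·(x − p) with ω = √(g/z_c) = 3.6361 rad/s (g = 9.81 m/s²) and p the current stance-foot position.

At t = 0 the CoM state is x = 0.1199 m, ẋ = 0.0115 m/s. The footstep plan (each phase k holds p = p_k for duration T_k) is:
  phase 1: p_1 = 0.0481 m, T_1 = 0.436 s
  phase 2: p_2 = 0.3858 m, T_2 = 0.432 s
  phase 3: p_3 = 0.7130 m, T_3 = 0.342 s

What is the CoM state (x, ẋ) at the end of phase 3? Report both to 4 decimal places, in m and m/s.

x = 0.3239, ẋ = -1.0012

phase 1: p=0.0481, T=0.436, ωT=1.585340, cosh=2.542913, sinh=2.338035; start (x,ẋ)=(0.119900, 0.011500) → end (x,ẋ)=(0.238076, 0.639639)
phase 2: p=0.3858, T=0.432, ωT=1.570795, cosh=2.509176, sinh=2.301296; start (x,ẋ)=(0.238076, 0.639639) → end (x,ẋ)=(0.419963, 0.368848)
phase 3: p=0.7130, T=0.342, ωT=1.243546, cosh=1.878125, sinh=1.589765; start (x,ẋ)=(0.419963, 0.368848) → end (x,ẋ)=(0.323907, -1.001171)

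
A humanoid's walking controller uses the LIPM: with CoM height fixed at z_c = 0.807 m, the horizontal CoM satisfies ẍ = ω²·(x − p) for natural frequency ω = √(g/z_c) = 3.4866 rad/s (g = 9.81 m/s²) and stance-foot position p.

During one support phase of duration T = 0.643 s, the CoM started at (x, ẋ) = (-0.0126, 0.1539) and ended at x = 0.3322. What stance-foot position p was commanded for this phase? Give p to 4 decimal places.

p = -0.0497

ωT = 3.4866·0.643 = 2.241884; cosh(ωT) = 4.758651, sinh(ωT) = 4.652392
x(T) = p + (x₀−p)·cosh(ωT) + (ẋ₀/ω)·sinh(ωT) ⇒ p·(1 − cosh) = x(T) − x₀·cosh − (ẋ₀/ω)·sinh
numerator   = 0.3322 − (-0.0126)·4.758651 − (0.1539/3.4866)·4.652392 = 0.186800
denominator = 1 − 4.758651 = -3.758651
p = 0.186800 / -3.758651 = -0.0497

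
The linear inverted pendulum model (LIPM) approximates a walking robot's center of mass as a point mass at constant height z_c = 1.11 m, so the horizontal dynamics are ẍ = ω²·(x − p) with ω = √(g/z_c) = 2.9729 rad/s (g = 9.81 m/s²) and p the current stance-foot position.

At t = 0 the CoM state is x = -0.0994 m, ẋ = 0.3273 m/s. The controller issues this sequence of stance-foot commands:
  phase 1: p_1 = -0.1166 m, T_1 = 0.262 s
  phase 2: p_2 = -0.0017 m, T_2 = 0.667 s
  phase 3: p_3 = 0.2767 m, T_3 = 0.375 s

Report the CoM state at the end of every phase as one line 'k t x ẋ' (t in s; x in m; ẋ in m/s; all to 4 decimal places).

1 0.2620 0.0008 0.4757
2 0.9290 0.5776 1.7867
3 1.3040 1.6024 4.2339

phase 1: p=-0.1166, T=0.262, ωT=0.778900, cosh=1.318992, sinh=0.860081; start (x,ẋ)=(-0.099400, 0.327300) → end (x,ẋ)=(0.000777, 0.475685)
phase 2: p=-0.0017, T=0.667, ωT=1.982924, cosh=3.700810, sinh=3.563144; start (x,ẋ)=(0.000777, 0.475685) → end (x,ẋ)=(0.577595, 1.786659)
phase 3: p=0.2767, T=0.375, ωT=1.114838, cosh=1.688521, sinh=1.360552; start (x,ẋ)=(0.577595, 1.786659) → end (x,ẋ)=(1.602435, 4.233867)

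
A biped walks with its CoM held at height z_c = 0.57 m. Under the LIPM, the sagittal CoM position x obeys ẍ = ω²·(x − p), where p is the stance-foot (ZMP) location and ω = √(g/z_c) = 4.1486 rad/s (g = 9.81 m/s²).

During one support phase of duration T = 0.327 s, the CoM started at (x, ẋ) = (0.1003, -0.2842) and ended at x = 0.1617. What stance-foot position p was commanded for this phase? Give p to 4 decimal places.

ωT = 4.1486·0.327 = 1.356592; cosh(ωT) = 2.070238, sinh(ωT) = 1.812701
x(T) = p + (x₀−p)·cosh(ωT) + (ẋ₀/ω)·sinh(ωT) ⇒ p·(1 − cosh) = x(T) − x₀·cosh − (ẋ₀/ω)·sinh
numerator   = 0.1617 − (0.1003)·2.070238 − (-0.2842/4.1486)·1.812701 = 0.078234
denominator = 1 − 2.070238 = -1.070238
p = 0.078234 / -1.070238 = -0.0731

p = -0.0731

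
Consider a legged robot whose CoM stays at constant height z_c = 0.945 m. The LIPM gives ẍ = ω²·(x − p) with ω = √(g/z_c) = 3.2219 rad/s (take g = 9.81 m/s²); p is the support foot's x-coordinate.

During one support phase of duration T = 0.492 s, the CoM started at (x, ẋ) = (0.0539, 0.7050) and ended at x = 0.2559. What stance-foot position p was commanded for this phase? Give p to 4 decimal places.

p = 0.2545

ωT = 3.2219·0.492 = 1.585175; cosh(ωT) = 2.542528, sinh(ωT) = 2.337616
x(T) = p + (x₀−p)·cosh(ωT) + (ẋ₀/ω)·sinh(ωT) ⇒ p·(1 − cosh) = x(T) − x₀·cosh − (ẋ₀/ω)·sinh
numerator   = 0.2559 − (0.0539)·2.542528 − (0.7050/3.2219)·2.337616 = -0.392648
denominator = 1 − 2.542528 = -1.542528
p = -0.392648 / -1.542528 = 0.2545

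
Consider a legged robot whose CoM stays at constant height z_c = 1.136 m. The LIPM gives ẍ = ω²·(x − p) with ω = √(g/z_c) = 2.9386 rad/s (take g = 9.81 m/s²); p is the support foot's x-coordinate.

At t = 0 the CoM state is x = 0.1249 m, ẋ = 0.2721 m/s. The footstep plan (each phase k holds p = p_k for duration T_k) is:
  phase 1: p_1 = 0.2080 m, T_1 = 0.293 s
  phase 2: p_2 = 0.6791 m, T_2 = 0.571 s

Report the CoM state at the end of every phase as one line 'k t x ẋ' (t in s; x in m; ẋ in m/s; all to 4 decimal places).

phase 1: p=0.2080, T=0.293, ωT=0.861010, cosh=1.394142, sinh=0.971407; start (x,ẋ)=(0.124900, 0.272100) → end (x,ẋ)=(0.182094, 0.142131)
phase 2: p=0.6791, T=0.571, ωT=1.677941, cosh=2.770638, sinh=2.583880; start (x,ẋ)=(0.182094, 0.142131) → end (x,ẋ)=(-0.572949, -3.379966)

1 0.2930 0.1821 0.1421
2 0.8640 -0.5729 -3.3800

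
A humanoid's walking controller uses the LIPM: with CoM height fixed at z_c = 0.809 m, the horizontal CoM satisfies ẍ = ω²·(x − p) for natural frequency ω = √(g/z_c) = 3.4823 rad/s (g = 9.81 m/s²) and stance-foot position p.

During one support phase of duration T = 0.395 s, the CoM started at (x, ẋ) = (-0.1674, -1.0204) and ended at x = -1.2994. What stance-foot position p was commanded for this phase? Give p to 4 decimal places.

p = 0.3659

ωT = 3.4823·0.395 = 1.375509; cosh(ωT) = 2.104900, sinh(ωT) = 1.852189
x(T) = p + (x₀−p)·cosh(ωT) + (ẋ₀/ω)·sinh(ωT) ⇒ p·(1 − cosh) = x(T) − x₀·cosh − (ẋ₀/ω)·sinh
numerator   = -1.2994 − (-0.1674)·2.104900 − (-1.0204/3.4823)·1.852189 = -0.404303
denominator = 1 − 2.104900 = -1.104900
p = -0.404303 / -1.104900 = 0.3659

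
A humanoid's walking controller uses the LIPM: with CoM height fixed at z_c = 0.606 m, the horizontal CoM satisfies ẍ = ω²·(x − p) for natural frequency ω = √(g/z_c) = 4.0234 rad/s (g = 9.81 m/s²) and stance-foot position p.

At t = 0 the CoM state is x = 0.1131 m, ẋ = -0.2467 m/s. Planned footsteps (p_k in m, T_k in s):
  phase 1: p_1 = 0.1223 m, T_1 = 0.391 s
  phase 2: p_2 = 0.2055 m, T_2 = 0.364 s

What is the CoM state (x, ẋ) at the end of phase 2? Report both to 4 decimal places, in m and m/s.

phase 1: p=0.1223, T=0.391, ωT=1.573149, cosh=2.514601, sinh=2.307210; start (x,ẋ)=(0.113100, -0.246700) → end (x,ẋ)=(-0.042304, -0.705754)
phase 2: p=0.2055, T=0.364, ωT=1.464518, cosh=2.278323, sinh=2.047133; start (x,ẋ)=(-0.042304, -0.705754) → end (x,ẋ)=(-0.718170, -3.648956)

x = -0.7182, ẋ = -3.6490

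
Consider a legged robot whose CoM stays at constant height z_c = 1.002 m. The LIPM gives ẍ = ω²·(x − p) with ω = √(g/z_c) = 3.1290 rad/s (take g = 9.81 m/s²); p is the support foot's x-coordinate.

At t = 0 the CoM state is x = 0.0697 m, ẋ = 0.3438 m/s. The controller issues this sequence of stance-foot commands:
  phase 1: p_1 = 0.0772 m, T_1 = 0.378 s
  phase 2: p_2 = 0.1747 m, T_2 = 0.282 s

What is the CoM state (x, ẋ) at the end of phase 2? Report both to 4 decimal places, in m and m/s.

phase 1: p=0.0772, T=0.378, ωT=1.182762, cosh=1.784903, sinh=1.478472; start (x,ẋ)=(0.069700, 0.343800) → end (x,ẋ)=(0.226261, 0.578954)
phase 2: p=0.1747, T=0.282, ωT=0.882378, cosh=1.415219, sinh=1.001421; start (x,ẋ)=(0.226261, 0.578954) → end (x,ẋ)=(0.432961, 0.980909)

x = 0.4330, ẋ = 0.9809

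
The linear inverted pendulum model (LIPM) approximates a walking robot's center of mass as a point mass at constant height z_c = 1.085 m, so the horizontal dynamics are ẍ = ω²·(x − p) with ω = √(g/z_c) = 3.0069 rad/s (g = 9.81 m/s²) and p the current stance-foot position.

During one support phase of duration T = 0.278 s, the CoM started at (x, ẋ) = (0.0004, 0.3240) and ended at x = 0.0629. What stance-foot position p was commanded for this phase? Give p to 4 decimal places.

p = 0.1042

ωT = 3.0069·0.278 = 0.835918; cosh(ωT) = 1.370204, sinh(ωT) = 0.936728
x(T) = p + (x₀−p)·cosh(ωT) + (ẋ₀/ω)·sinh(ωT) ⇒ p·(1 − cosh) = x(T) − x₀·cosh − (ẋ₀/ω)·sinh
numerator   = 0.0629 − (0.0004)·1.370204 − (0.3240/3.0069)·0.936728 = -0.038583
denominator = 1 − 1.370204 = -0.370204
p = -0.038583 / -0.370204 = 0.1042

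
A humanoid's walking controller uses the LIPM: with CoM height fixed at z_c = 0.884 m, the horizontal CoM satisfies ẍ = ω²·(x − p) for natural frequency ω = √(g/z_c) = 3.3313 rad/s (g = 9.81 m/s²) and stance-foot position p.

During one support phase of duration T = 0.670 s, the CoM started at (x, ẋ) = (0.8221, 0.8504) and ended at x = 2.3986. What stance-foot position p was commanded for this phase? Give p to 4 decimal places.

p = 0.7141

ωT = 3.3313·0.670 = 2.231971; cosh(ωT) = 4.712765, sinh(ωT) = 4.605449
x(T) = p + (x₀−p)·cosh(ωT) + (ẋ₀/ω)·sinh(ωT) ⇒ p·(1 − cosh) = x(T) − x₀·cosh − (ẋ₀/ω)·sinh
numerator   = 2.3986 − (0.8221)·4.712765 − (0.8504/3.3313)·4.605449 = -2.651424
denominator = 1 − 4.712765 = -3.712765
p = -2.651424 / -3.712765 = 0.7141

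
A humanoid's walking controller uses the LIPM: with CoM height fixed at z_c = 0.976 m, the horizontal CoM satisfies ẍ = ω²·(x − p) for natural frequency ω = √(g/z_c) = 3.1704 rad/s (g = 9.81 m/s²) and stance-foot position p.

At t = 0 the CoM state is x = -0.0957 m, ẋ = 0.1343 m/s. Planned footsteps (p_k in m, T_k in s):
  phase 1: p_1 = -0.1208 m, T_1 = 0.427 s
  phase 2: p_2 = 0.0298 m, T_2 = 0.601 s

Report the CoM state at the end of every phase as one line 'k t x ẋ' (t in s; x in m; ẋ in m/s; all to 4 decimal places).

1 0.4270 0.0076 0.4211
2 1.0280 0.3900 1.2152

phase 1: p=-0.1208, T=0.427, ωT=1.353761, cosh=2.065113, sinh=1.806846; start (x,ẋ)=(-0.095700, 0.134300) → end (x,ẋ)=(0.007573, 0.421128)
phase 2: p=0.0298, T=0.601, ωT=1.905410, cosh=3.435464, sinh=3.286702; start (x,ẋ)=(0.007573, 0.421128) → end (x,ẋ)=(0.390018, 1.215166)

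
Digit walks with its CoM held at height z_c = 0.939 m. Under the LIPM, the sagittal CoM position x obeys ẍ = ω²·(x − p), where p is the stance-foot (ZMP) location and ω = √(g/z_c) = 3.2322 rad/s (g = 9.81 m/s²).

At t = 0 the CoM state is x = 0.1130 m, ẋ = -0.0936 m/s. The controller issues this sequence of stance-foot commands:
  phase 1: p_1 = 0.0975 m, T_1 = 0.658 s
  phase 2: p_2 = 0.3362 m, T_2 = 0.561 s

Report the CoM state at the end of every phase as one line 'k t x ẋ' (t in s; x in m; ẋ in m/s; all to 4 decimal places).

phase 1: p=0.0975, T=0.658, ωT=2.126788, cosh=4.253549, sinh=4.134329; start (x,ẋ)=(0.113000, -0.093600) → end (x,ẋ)=(0.043706, -0.191006)
phase 2: p=0.3362, T=0.561, ωT=1.813264, cosh=3.146773, sinh=2.983652; start (x,ẋ)=(0.043706, -0.191006) → end (x,ẋ)=(-0.760532, -3.421799)

1 0.6580 0.0437 -0.1910
2 1.2190 -0.7605 -3.4218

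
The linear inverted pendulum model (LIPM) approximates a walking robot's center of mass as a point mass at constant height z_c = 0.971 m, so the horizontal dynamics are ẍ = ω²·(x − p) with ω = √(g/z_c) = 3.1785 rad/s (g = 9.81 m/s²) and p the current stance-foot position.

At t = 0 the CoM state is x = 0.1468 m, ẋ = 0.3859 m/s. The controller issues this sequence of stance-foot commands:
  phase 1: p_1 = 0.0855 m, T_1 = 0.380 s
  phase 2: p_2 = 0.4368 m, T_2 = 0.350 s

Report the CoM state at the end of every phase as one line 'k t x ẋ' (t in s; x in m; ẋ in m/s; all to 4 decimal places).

1 0.3800 0.3822 1.0002
2 0.7300 0.7717 1.4503

phase 1: p=0.0855, T=0.380, ωT=1.207830, cosh=1.822530, sinh=1.523685; start (x,ẋ)=(0.146800, 0.385900) → end (x,ẋ)=(0.382211, 1.000192)
phase 2: p=0.4368, T=0.350, ωT=1.112475, cosh=1.685311, sinh=1.356567; start (x,ẋ)=(0.382211, 1.000192) → end (x,ẋ)=(0.771677, 1.450255)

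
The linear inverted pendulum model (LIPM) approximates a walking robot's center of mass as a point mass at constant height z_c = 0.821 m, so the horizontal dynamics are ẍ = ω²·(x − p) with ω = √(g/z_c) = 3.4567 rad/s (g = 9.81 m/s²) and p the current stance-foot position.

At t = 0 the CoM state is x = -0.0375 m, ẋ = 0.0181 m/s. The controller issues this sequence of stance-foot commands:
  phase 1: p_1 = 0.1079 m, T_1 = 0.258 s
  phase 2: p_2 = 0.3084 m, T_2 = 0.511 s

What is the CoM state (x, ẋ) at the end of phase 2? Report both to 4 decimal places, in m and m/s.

x = -1.3005, ẋ = -5.4067

phase 1: p=0.1079, T=0.258, ωT=0.891829, cosh=1.424746, sinh=1.014841; start (x,ẋ)=(-0.037500, 0.018100) → end (x,ẋ)=(-0.093944, -0.484275)
phase 2: p=0.3084, T=0.511, ωT=1.766374, cosh=3.010277, sinh=2.839325; start (x,ẋ)=(-0.093944, -0.484275) → end (x,ẋ)=(-1.300550, -5.406688)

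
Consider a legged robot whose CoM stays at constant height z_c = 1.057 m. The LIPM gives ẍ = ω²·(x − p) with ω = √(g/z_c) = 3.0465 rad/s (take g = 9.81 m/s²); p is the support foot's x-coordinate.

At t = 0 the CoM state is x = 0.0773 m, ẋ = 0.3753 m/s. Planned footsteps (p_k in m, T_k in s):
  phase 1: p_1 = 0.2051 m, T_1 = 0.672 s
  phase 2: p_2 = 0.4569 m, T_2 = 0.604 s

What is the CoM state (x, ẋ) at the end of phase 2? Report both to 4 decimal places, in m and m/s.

phase 1: p=0.2051, T=0.672, ωT=2.047248, cosh=3.937821, sinh=3.808732; start (x,ẋ)=(0.077300, 0.375300) → end (x,ẋ)=(0.171046, -0.005038)
phase 2: p=0.4569, T=0.604, ωT=1.840086, cosh=3.227942, sinh=3.069138; start (x,ẋ)=(0.171046, -0.005038) → end (x,ẋ)=(-0.470894, -2.689031)

x = -0.4709, ẋ = -2.6890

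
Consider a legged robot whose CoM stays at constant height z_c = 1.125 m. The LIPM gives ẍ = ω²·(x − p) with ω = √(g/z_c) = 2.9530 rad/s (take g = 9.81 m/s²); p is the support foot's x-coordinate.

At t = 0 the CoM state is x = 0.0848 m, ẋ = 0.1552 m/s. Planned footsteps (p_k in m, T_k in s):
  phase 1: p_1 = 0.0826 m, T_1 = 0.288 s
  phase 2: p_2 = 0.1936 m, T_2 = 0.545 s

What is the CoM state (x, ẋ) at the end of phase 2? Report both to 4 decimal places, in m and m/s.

x = 0.2233, ẋ = 0.1659

phase 1: p=0.0826, T=0.288, ωT=0.850464, cosh=1.383975, sinh=0.956758; start (x,ẋ)=(0.084800, 0.155200) → end (x,ẋ)=(0.135929, 0.221009)
phase 2: p=0.1936, T=0.545, ωT=1.609385, cosh=2.599873, sinh=2.399862; start (x,ẋ)=(0.135929, 0.221009) → end (x,ẋ)=(0.223273, 0.165890)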